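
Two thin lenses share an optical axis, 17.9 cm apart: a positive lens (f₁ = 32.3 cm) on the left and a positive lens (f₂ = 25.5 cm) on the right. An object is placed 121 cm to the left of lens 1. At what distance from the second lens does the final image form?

Lens 1: 1/d_i1 = 1/f₁ − 1/d_o1 = 1/(32.3) − 1/(121) = 0.02270, so d_i1 = 44.06 cm.
The intermediate image is 44.06 cm to the right of lens 1, which lies 26.16 cm to the right of lens 2 — a virtual object — so d_o2 = −26.16 cm.
Lens 2: 1/d_i2 = 1/f₂ − 1/d_o2 = 1/(25.5) − 1/(-26.16) = 0.07744, so d_i2 = 12.9 cm.
The final image is real, 12.9 cm to the right of lens 2 (overall magnification ≈ -0.18).

12.9 cm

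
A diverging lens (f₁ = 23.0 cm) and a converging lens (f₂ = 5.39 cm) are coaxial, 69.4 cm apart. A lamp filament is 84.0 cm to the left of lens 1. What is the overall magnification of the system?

m = -0.0141

f₁ = −23.0 cm (diverging).
Lens 1: 1/d_i1 = 1/(-23.0) − 1/(84.0) = -0.05538, so d_i1 = -18.06 cm; m₁ = −d_i1/d_o1 = +0.2150.
d_o2 = 69.4 − (-18.06) = 87.46 cm.
Lens 2: 1/d_i2 = 1/(5.39) − 1/(87.46) = 0.1741, so d_i2 = 5.744 cm; m₂ = −d_i2/d_o2 = -0.06568.
m = m₁·m₂ = (+0.2150)(-0.06568) = -0.0141.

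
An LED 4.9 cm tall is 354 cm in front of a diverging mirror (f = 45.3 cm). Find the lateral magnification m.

m = +0.113

For a diverging mirror, f = -45.3 cm.
1/d_i = 1/f − 1/d_o = 1/(-45.30) − 1/(354) = -0.02490, so d_i = -40.16 cm.
m = −d_i/d_o = −(-40.16)/(354) = +0.113.
The image is virtual, upright and reduced, behind the mirror.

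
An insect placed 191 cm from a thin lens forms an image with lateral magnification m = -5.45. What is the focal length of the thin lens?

m = −d_i/d_o ⇒ d_i = −m·d_o = −(-5.45)·(191) = 1041 cm.
1/f = 1/d_o + 1/d_i = 1/(191) + 1/(1041) = 0.006196, so f = 161 cm.
Since f is positive, the thin lens is converging.

f = 161 cm (converging)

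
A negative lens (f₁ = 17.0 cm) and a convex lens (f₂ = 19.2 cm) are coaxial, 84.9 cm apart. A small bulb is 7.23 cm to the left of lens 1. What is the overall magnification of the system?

m = -0.190

f₁ = −17.0 cm (diverging).
Lens 1: 1/d_i1 = 1/(-17.0) − 1/(7.23) = -0.1971, so d_i1 = -5.073 cm; m₁ = −d_i1/d_o1 = +0.7017.
d_o2 = 84.9 − (-5.073) = 89.97 cm.
Lens 2: 1/d_i2 = 1/(19.2) − 1/(89.97) = 0.04097, so d_i2 = 24.41 cm; m₂ = −d_i2/d_o2 = -0.2713.
m = m₁·m₂ = (+0.7017)(-0.2713) = -0.190.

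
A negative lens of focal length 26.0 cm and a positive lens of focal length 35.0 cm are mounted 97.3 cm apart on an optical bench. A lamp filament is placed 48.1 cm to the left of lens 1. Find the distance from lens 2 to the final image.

50.5 cm

Lens 1 is diverging, so f₁ = −26.0 cm.
Lens 1: 1/d_i1 = 1/f₁ − 1/d_o1 = 1/(-26.0) − 1/(48.1) = -0.05925, so d_i1 = -16.88 cm.
The intermediate image is 16.88 cm to the left of lens 1 (virtual), which is 97.3 − (-16.88) = 114.2 cm to the left of lens 2, so d_o2 = +114.2 cm.
Lens 2: 1/d_i2 = 1/f₂ − 1/d_o2 = 1/(35.0) − 1/(114.2) = 0.01981, so d_i2 = 50.5 cm.
The final image is real, 50.5 cm to the right of lens 2 (overall magnification ≈ -0.16).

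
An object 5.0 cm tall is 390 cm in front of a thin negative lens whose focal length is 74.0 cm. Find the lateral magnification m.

For a negative lens, f = -74.0 cm.
1/d_i = 1/f − 1/d_o = 1/(-74.00) − 1/(390) = -0.01608, so d_i = -62.20 cm.
m = −d_i/d_o = −(-62.20)/(390) = +0.159.
The image is virtual, upright and reduced, on the same side as the object.

m = +0.159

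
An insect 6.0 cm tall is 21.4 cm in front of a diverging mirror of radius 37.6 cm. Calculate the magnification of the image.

f = R/2 = 37.6/2 = 18.80 cm; for a diverging mirror, f = -18.80 cm.
1/d_i = 1/f − 1/d_o = 1/(-18.80) − 1/(21.4) = -0.09992, so d_i = -10.01 cm.
m = −d_i/d_o = −(-10.01)/(21.4) = +0.468.
The image is virtual, upright and reduced, behind the mirror.

m = +0.468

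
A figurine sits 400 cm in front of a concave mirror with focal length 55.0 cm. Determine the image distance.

63.8 cm

Mirror equation: 1/v = 1/f − 1/u = 1/(55.00) − 1/(400) = 0.01818 − 0.002500 = 0.01568, so v = 63.8 cm.
The image is real, inverted and reduced, in front of the mirror.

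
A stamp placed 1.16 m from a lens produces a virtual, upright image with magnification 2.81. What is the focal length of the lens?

m = −d_i/d_o ⇒ d_i = −m·d_o = −(+2.81)·(1.16) = -3.260 m.
1/f = 1/d_o + 1/d_i = 1/(1.16) + 1/(-3.260) = 0.5553, so f = 1.80 m.
Since f is positive, the lens is converging.

f = 1.80 m (converging)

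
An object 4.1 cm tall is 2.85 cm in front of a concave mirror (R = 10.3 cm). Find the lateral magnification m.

m = +2.24

f = R/2 = 10.3/2 = 5.150 cm.
1/d_i = 1/f − 1/d_o = 1/(5.150) − 1/(2.85) = -0.1567, so d_i = -6.382 cm.
m = −d_i/d_o = −(-6.382)/(2.85) = +2.24.
The image is virtual, upright and enlarged, behind the mirror.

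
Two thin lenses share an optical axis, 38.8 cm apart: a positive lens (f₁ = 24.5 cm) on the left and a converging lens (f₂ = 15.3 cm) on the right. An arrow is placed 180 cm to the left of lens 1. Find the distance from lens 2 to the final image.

32.9 cm

Lens 1: 1/d_i1 = 1/f₁ − 1/d_o1 = 1/(24.5) − 1/(180) = 0.03526, so d_i1 = 28.36 cm.
The intermediate image is 28.36 cm to the right of lens 1, which is 38.8 − (28.36) = 10.44 cm to the left of lens 2, so d_o2 = +10.44 cm.
Lens 2: 1/d_i2 = 1/f₂ − 1/d_o2 = 1/(15.3) − 1/(10.44) = -0.03043, so d_i2 = -32.9 cm.
The final image is virtual, 32.9 cm to the left of lens 2 (overall magnification ≈ -0.50).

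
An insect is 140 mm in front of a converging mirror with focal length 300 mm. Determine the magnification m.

1/d_i = 1/f − 1/d_o = 1/(300.0) − 1/(140) = -0.003810, so d_i = -262.5 mm.
m = −d_i/d_o = −(-262.5)/(140) = +1.88.
The image is virtual, upright and enlarged, behind the mirror.

m = +1.88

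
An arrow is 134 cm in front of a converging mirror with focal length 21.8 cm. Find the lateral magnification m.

1/d_i = 1/f − 1/d_o = 1/(21.80) − 1/(134) = 0.03841, so d_i = 26.04 cm.
m = −d_i/d_o = −(26.04)/(134) = -0.194.
The image is real, inverted and reduced, in front of the mirror.

m = -0.194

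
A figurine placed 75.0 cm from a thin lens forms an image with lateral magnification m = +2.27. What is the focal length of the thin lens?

m = −d_i/d_o ⇒ d_i = −m·d_o = −(+2.27)·(75.0) = -170.2 cm.
1/f = 1/d_o + 1/d_i = 1/(75.0) + 1/(-170.2) = 0.007458, so f = 134 cm.
Since f is positive, the thin lens is converging.

f = 134 cm (converging)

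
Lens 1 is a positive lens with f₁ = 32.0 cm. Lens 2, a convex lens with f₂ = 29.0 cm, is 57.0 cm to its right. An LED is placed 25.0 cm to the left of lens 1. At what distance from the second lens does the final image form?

Lens 1: 1/d_i1 = 1/f₁ − 1/d_o1 = 1/(32.0) − 1/(25.0) = -0.008750, so d_i1 = -114.3 cm.
The intermediate image is 114.3 cm to the left of lens 1 (virtual), which is 57.0 − (-114.3) = 171.3 cm to the left of lens 2, so d_o2 = +171.3 cm.
Lens 2: 1/d_i2 = 1/f₂ − 1/d_o2 = 1/(29.0) − 1/(171.3) = 0.02865, so d_i2 = 34.9 cm.
The final image is real, 34.9 cm to the right of lens 2 (overall magnification ≈ -0.93).

34.9 cm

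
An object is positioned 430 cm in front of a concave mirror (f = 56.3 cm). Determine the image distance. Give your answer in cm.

64.8 cm

Mirror equation: 1/q = 1/f − 1/p = 1/(56.30) − 1/(430) = 0.01776 − 0.002326 = 0.01544, so q = 64.8 cm.
The image is real, inverted and reduced, in front of the mirror.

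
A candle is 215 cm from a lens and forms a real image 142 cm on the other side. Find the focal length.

f = 85.5 cm (converging)

Real image ⇒ d_i = +142 cm.
1/f = 1/d_o + 1/d_i = 1/(215) + 1/(142) = 0.01169, so f = 85.5 cm.
Since f is positive, the lens is converging.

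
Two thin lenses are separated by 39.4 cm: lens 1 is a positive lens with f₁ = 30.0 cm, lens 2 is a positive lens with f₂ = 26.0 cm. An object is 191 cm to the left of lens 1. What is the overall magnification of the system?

m = -0.218

Lens 1: 1/d_i1 = 1/(30.0) − 1/(191) = 0.02810, so d_i1 = 35.59 cm; m₁ = −d_i1/d_o1 = -0.1863.
d_o2 = 39.4 − (35.59) = 3.810 cm.
Lens 2: 1/d_i2 = 1/(26.0) − 1/(3.810) = -0.2240, so d_i2 = -4.464 cm; m₂ = −d_i2/d_o2 = +1.172.
m = m₁·m₂ = (-0.1863)(+1.172) = -0.218.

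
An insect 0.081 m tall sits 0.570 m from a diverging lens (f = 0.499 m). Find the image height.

For a diverging lens, f = -0.499 m.
1/d_i = 1/f − 1/d_o = 1/(-0.4990) − 1/(0.570) = -3.758, so d_i = -0.2661 m.
m = −d_i/d_o = +0.4668.
|h_i| = |m|·h_o = 0.4668 × 0.081 = 0.0378 m. The image is virtual, upright and reduced, on the same side as the object.

0.0378 m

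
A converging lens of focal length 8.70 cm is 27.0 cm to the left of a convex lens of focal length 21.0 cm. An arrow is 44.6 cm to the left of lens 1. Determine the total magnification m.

m = -1.06

Lens 1: 1/d_i1 = 1/(8.70) − 1/(44.6) = 0.09252, so d_i1 = 10.81 cm; m₁ = −d_i1/d_o1 = -0.2424.
d_o2 = 27.0 − (10.81) = 16.19 cm.
Lens 2: 1/d_i2 = 1/(21.0) − 1/(16.19) = -0.01415, so d_i2 = -70.68 cm; m₂ = −d_i2/d_o2 = +4.366.
m = m₁·m₂ = (-0.2424)(+4.366) = -1.06.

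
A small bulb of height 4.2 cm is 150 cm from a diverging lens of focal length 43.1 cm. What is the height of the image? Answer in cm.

For a diverging lens, f = -43.1 cm.
1/d_i = 1/f − 1/d_o = 1/(-43.10) − 1/(150) = -0.02987, so d_i = -33.48 cm.
m = −d_i/d_o = +0.2232.
|h_i| = |m|·h_o = 0.2232 × 4.2 = 0.937 cm. The image is virtual, upright and reduced, on the same side as the object.

0.937 cm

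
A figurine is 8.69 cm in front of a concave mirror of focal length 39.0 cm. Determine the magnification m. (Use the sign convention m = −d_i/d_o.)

m = +1.29

1/d_i = 1/f − 1/d_o = 1/(39.00) − 1/(8.69) = -0.08943, so d_i = -11.18 cm.
m = −d_i/d_o = −(-11.18)/(8.69) = +1.29.
The image is virtual, upright and enlarged, behind the mirror.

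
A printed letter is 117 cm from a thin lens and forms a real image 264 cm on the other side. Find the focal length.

Real image ⇒ d_i = +264 cm.
1/f = 1/d_o + 1/d_i = 1/(117) + 1/(264) = 0.01233, so f = 81.1 cm.
Since f is positive, the thin lens is converging.

f = 81.1 cm (converging)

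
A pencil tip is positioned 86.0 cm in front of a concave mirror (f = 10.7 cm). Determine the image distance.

Mirror equation: 1/d_i = 1/f − 1/d_o = 1/(10.70) − 1/(86.0) = 0.09346 − 0.01163 = 0.08183, so d_i = 12.2 cm.
The image is real, inverted and reduced, in front of the mirror.

12.2 cm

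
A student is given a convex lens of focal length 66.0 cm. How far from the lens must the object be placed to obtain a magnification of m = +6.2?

m = −d_i/d_o ⇒ d_i = −m·d_o.
1/f = 1/d_o + 1/d_i = 1/d_o − 1/(m·d_o) = (1 − 1/m)/d_o, so d_o = f(1 − 1/m) = (66.00)(1 − 1/(+6.2)) = 55.4 cm.

55.4 cm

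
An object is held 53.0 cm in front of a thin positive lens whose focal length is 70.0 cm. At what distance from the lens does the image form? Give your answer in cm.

Lens equation: 1/q = 1/f − 1/p = 1/(70.00) − 1/(53.0) = 0.01429 − 0.01887 = -0.004582, so q = -218 cm.
The image is virtual, upright and enlarged, on the same side as the object.

218 cm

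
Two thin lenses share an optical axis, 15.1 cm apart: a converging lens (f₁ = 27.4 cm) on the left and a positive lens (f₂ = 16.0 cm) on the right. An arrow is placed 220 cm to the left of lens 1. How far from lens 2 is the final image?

8.05 cm

Lens 1: 1/d_i1 = 1/f₁ − 1/d_o1 = 1/(27.4) − 1/(220) = 0.03195, so d_i1 = 31.30 cm.
The intermediate image is 31.30 cm to the right of lens 1, which lies 16.20 cm to the right of lens 2 — a virtual object — so d_o2 = −16.20 cm.
Lens 2: 1/d_i2 = 1/f₂ − 1/d_o2 = 1/(16.0) − 1/(-16.20) = 0.1242, so d_i2 = 8.05 cm.
The final image is real, 8.05 cm to the right of lens 2 (overall magnification ≈ -0.071).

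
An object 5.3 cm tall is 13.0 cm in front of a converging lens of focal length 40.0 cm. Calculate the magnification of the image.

m = +1.48

1/d_i = 1/f − 1/d_o = 1/(40.00) − 1/(13.0) = -0.05192, so d_i = -19.26 cm.
m = −d_i/d_o = −(-19.26)/(13.0) = +1.48.
The image is virtual, upright and enlarged, on the same side as the object.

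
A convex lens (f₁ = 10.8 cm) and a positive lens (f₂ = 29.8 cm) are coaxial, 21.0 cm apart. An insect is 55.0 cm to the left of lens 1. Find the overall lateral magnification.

m = -0.327

Lens 1: 1/d_i1 = 1/(10.8) − 1/(55.0) = 0.07441, so d_i1 = 13.44 cm; m₁ = −d_i1/d_o1 = -0.2444.
d_o2 = 21.0 − (13.44) = 7.560 cm.
Lens 2: 1/d_i2 = 1/(29.8) − 1/(7.560) = -0.09872, so d_i2 = -10.13 cm; m₂ = −d_i2/d_o2 = +1.340.
m = m₁·m₂ = (-0.2444)(+1.340) = -0.327.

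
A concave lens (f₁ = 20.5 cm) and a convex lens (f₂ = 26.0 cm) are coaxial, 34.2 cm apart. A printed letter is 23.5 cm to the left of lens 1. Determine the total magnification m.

m = -0.633

f₁ = −20.5 cm (diverging).
Lens 1: 1/d_i1 = 1/(-20.5) − 1/(23.5) = -0.09133, so d_i1 = -10.95 cm; m₁ = −d_i1/d_o1 = +0.4660.
d_o2 = 34.2 − (-10.95) = 45.15 cm.
Lens 2: 1/d_i2 = 1/(26.0) − 1/(45.15) = 0.01631, so d_i2 = 61.30 cm; m₂ = −d_i2/d_o2 = -1.358.
m = m₁·m₂ = (+0.4660)(-1.358) = -0.633.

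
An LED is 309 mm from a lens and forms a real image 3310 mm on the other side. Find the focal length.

Real image ⇒ d_i = +3310 mm.
1/f = 1/d_o + 1/d_i = 1/(309) + 1/(3310) = 0.003538, so f = 283 mm.
Since f is positive, the lens is converging.

f = 283 mm (converging)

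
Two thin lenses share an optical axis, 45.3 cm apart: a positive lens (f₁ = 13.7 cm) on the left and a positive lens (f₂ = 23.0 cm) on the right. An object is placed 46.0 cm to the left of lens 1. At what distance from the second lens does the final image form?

213 cm

Lens 1: 1/d_i1 = 1/f₁ − 1/d_o1 = 1/(13.7) − 1/(46.0) = 0.05125, so d_i1 = 19.51 cm.
The intermediate image is 19.51 cm to the right of lens 1, which is 45.3 − (19.51) = 25.79 cm to the left of lens 2, so d_o2 = +25.79 cm.
Lens 2: 1/d_i2 = 1/f₂ − 1/d_o2 = 1/(23.0) − 1/(25.79) = 0.004704, so d_i2 = 213 cm.
The final image is real, 213 cm to the right of lens 2 (overall magnification ≈ 3.5).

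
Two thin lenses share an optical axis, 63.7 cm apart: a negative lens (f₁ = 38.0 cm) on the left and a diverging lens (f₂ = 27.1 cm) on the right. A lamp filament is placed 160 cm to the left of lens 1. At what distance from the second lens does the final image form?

Lens 1 is diverging, so f₁ = −38.0 cm.
Lens 1: 1/d_i1 = 1/f₁ − 1/d_o1 = 1/(-38.0) − 1/(160) = -0.03257, so d_i1 = -30.71 cm.
The intermediate image is 30.71 cm to the left of lens 1 (virtual), which is 63.7 − (-30.71) = 94.41 cm to the left of lens 2, so d_o2 = +94.41 cm.
Lens 2 is diverging, so f₂ = −27.1 cm.
Lens 2: 1/d_i2 = 1/f₂ − 1/d_o2 = 1/(-27.1) − 1/(94.41) = -0.04749, so d_i2 = -21.1 cm.
The final image is virtual, 21.1 cm to the left of lens 2 (overall magnification ≈ 0.043).

21.1 cm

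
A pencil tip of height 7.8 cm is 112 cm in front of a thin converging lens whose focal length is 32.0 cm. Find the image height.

1/d_i = 1/f − 1/d_o = 1/(32.00) − 1/(112) = 0.02232, so d_i = 44.80 cm.
m = −d_i/d_o = -0.4000.
|h_i| = |m|·h_o = 0.4000 × 7.8 = 3.12 cm. The image is real, inverted and reduced, on the far side of the lens.

3.12 cm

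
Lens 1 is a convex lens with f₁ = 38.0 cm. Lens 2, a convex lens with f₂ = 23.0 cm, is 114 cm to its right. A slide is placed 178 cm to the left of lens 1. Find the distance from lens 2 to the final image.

Lens 1: 1/d_i1 = 1/f₁ − 1/d_o1 = 1/(38.0) − 1/(178) = 0.02070, so d_i1 = 48.31 cm.
The intermediate image is 48.31 cm to the right of lens 1, which is 114 − (48.31) = 65.69 cm to the left of lens 2, so d_o2 = +65.69 cm.
Lens 2: 1/d_i2 = 1/f₂ − 1/d_o2 = 1/(23.0) − 1/(65.69) = 0.02826, so d_i2 = 35.4 cm.
The final image is real, 35.4 cm to the right of lens 2 (overall magnification ≈ 0.15).

35.4 cm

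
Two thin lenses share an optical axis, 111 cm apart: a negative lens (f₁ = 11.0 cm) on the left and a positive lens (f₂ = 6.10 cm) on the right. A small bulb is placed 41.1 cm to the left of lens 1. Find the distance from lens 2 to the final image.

Lens 1 is diverging, so f₁ = −11.0 cm.
Lens 1: 1/d_i1 = 1/f₁ − 1/d_o1 = 1/(-11.0) − 1/(41.1) = -0.1152, so d_i1 = -8.678 cm.
The intermediate image is 8.678 cm to the left of lens 1 (virtual), which is 111 − (-8.678) = 119.7 cm to the left of lens 2, so d_o2 = +119.7 cm.
Lens 2: 1/d_i2 = 1/f₂ − 1/d_o2 = 1/(6.10) − 1/(119.7) = 0.1556, so d_i2 = 6.43 cm.
The final image is real, 6.43 cm to the right of lens 2 (overall magnification ≈ -0.011).

6.43 cm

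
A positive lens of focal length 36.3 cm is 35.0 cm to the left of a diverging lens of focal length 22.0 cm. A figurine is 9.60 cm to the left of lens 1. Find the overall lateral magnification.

m = +0.427

Lens 1: 1/d_i1 = 1/(36.3) − 1/(9.60) = -0.07662, so d_i1 = -13.05 cm; m₁ = −d_i1/d_o1 = +1.359.
d_o2 = 35.0 − (-13.05) = 48.05 cm.
f₂ = −22.0 cm (diverging).
Lens 2: 1/d_i2 = 1/(-22.0) − 1/(48.05) = -0.06627, so d_i2 = -15.09 cm; m₂ = −d_i2/d_o2 = +0.3141.
m = m₁·m₂ = (+1.359)(+0.3141) = +0.427.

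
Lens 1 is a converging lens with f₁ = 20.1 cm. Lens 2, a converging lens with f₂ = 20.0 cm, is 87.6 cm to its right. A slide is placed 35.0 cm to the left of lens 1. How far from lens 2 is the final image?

39.6 cm

Lens 1: 1/d_i1 = 1/f₁ − 1/d_o1 = 1/(20.1) − 1/(35.0) = 0.02118, so d_i1 = 47.21 cm.
The intermediate image is 47.21 cm to the right of lens 1, which is 87.6 − (47.21) = 40.39 cm to the left of lens 2, so d_o2 = +40.39 cm.
Lens 2: 1/d_i2 = 1/f₂ − 1/d_o2 = 1/(20.0) − 1/(40.39) = 0.02524, so d_i2 = 39.6 cm.
The final image is real, 39.6 cm to the right of lens 2 (overall magnification ≈ 1.3).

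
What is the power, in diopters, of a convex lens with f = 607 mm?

P = +1.65 D

f = 60.7 cm = 0.607 m.
P = 1/f = 1/(0.607 m) = +1.65 D.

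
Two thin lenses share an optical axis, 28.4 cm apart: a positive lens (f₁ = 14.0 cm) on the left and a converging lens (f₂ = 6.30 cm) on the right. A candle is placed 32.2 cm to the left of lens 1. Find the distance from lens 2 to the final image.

Lens 1: 1/d_i1 = 1/f₁ − 1/d_o1 = 1/(14.0) − 1/(32.2) = 0.04037, so d_i1 = 24.77 cm.
The intermediate image is 24.77 cm to the right of lens 1, which is 28.4 − (24.77) = 3.630 cm to the left of lens 2, so d_o2 = +3.630 cm.
Lens 2: 1/d_i2 = 1/f₂ − 1/d_o2 = 1/(6.30) − 1/(3.630) = -0.1168, so d_i2 = -8.57 cm.
The final image is virtual, 8.57 cm to the left of lens 2 (overall magnification ≈ -1.8).

8.57 cm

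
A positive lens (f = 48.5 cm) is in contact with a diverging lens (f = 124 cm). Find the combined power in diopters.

P₁ = 1/f₁ = 1/(0.485 m) = +2.062 D; P₂ = 1/f₂ = 1/(-1.24 m) = -0.8065 D.
For thin lenses in contact, P = P₁ + P₂ = (+2.062) + (-0.8065) = +1.26 D.

P = +1.26 D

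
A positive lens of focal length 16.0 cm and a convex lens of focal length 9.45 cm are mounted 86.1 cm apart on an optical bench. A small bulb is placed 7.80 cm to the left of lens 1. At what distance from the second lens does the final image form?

10.4 cm

Lens 1: 1/d_i1 = 1/f₁ − 1/d_o1 = 1/(16.0) − 1/(7.80) = -0.06571, so d_i1 = -15.22 cm.
The intermediate image is 15.22 cm to the left of lens 1 (virtual), which is 86.1 − (-15.22) = 101.3 cm to the left of lens 2, so d_o2 = +101.3 cm.
Lens 2: 1/d_i2 = 1/f₂ − 1/d_o2 = 1/(9.45) − 1/(101.3) = 0.09595, so d_i2 = 10.4 cm.
The final image is real, 10.4 cm to the right of lens 2 (overall magnification ≈ -0.20).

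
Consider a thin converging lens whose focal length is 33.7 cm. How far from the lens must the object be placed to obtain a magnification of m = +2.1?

m = −d_i/d_o ⇒ d_i = −m·d_o.
1/f = 1/d_o + 1/d_i = 1/d_o − 1/(m·d_o) = (1 − 1/m)/d_o, so d_o = f(1 − 1/m) = (33.70)(1 − 1/(+2.1)) = 17.7 cm.

17.7 cm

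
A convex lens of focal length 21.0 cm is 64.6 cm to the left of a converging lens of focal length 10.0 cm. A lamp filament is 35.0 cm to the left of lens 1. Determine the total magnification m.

Lens 1: 1/d_i1 = 1/(21.0) − 1/(35.0) = 0.01905, so d_i1 = 52.50 cm; m₁ = −d_i1/d_o1 = -1.500.
d_o2 = 64.6 − (52.50) = 12.10 cm.
Lens 2: 1/d_i2 = 1/(10.0) − 1/(12.10) = 0.01736, so d_i2 = 57.62 cm; m₂ = −d_i2/d_o2 = -4.762.
m = m₁·m₂ = (-1.500)(-4.762) = +7.14.

m = +7.14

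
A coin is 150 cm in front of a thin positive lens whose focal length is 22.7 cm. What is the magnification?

1/d_i = 1/f − 1/d_o = 1/(22.70) − 1/(150) = 0.03739, so d_i = 26.75 cm.
m = −d_i/d_o = −(26.75)/(150) = -0.178.
The image is real, inverted and reduced, on the far side of the lens.

m = -0.178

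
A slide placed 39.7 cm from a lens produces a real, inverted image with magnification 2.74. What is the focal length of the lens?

m = −d_i/d_o ⇒ d_i = −m·d_o = −(-2.74)·(39.7) = 108.8 cm.
1/f = 1/d_o + 1/d_i = 1/(39.7) + 1/(108.8) = 0.03438, so f = 29.1 cm.
Since f is positive, the lens is converging.

f = 29.1 cm (converging)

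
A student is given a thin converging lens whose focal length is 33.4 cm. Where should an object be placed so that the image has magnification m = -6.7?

38.4 cm

m = −d_i/d_o ⇒ d_i = −m·d_o.
1/f = 1/d_o + 1/d_i = 1/d_o − 1/(m·d_o) = (1 − 1/m)/d_o, so d_o = f(1 − 1/m) = (33.40)(1 − 1/(-6.7)) = 38.4 cm.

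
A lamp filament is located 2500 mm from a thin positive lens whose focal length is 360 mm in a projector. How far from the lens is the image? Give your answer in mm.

Lens equation: 1/q = 1/f − 1/p = 1/(360.0) − 1/(2500) = 0.002778 − 0.0004000 = 0.002378, so q = 421 mm.
The image is real, inverted and reduced, on the far side of the lens.

421 mm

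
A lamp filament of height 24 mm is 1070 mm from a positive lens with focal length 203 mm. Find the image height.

5.62 mm

1/d_i = 1/f − 1/d_o = 1/(203.0) − 1/(1070) = 0.003992, so d_i = 250.5 mm.
m = −d_i/d_o = -0.2341.
|h_i| = |m|·h_o = 0.2341 × 24 = 5.62 mm. The image is real, inverted and reduced, on the far side of the lens.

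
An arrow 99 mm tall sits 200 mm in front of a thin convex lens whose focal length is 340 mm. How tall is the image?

1/d_i = 1/f − 1/d_o = 1/(340.0) − 1/(200) = -0.002059, so d_i = -485.7 mm.
m = −d_i/d_o = +2.429.
|h_i| = |m|·h_o = 2.429 × 99 = 240 mm. The image is virtual, upright and enlarged, on the same side as the object.

240 mm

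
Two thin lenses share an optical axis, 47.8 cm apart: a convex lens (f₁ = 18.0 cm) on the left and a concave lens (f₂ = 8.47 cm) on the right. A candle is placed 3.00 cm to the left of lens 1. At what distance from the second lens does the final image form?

7.27 cm

Lens 1: 1/d_i1 = 1/f₁ − 1/d_o1 = 1/(18.0) − 1/(3.00) = -0.2778, so d_i1 = -3.600 cm.
The intermediate image is 3.600 cm to the left of lens 1 (virtual), which is 47.8 − (-3.600) = 51.40 cm to the left of lens 2, so d_o2 = +51.40 cm.
Lens 2 is diverging, so f₂ = −8.47 cm.
Lens 2: 1/d_i2 = 1/f₂ − 1/d_o2 = 1/(-8.47) − 1/(51.40) = -0.1375, so d_i2 = -7.27 cm.
The final image is virtual, 7.27 cm to the left of lens 2 (overall magnification ≈ 0.17).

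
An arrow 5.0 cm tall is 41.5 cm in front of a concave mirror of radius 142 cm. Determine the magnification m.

f = R/2 = 142/2 = 71.00 cm.
1/d_i = 1/f − 1/d_o = 1/(71.00) − 1/(41.5) = -0.01001, so d_i = -99.88 cm.
m = −d_i/d_o = −(-99.88)/(41.5) = +2.41.
The image is virtual, upright and enlarged, behind the mirror.

m = +2.41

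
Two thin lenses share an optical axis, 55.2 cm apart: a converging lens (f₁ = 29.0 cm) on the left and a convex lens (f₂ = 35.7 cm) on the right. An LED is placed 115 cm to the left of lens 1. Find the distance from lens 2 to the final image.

30.4 cm

Lens 1: 1/d_i1 = 1/f₁ − 1/d_o1 = 1/(29.0) − 1/(115) = 0.02579, so d_i1 = 38.78 cm.
The intermediate image is 38.78 cm to the right of lens 1, which is 55.2 − (38.78) = 16.42 cm to the left of lens 2, so d_o2 = +16.42 cm.
Lens 2: 1/d_i2 = 1/f₂ − 1/d_o2 = 1/(35.7) − 1/(16.42) = -0.03289, so d_i2 = -30.4 cm.
The final image is virtual, 30.4 cm to the left of lens 2 (overall magnification ≈ -0.62).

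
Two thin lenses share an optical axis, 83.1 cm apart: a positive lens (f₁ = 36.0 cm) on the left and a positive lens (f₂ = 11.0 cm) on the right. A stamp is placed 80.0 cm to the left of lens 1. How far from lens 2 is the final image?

Lens 1: 1/d_i1 = 1/f₁ − 1/d_o1 = 1/(36.0) − 1/(80.0) = 0.01528, so d_i1 = 65.45 cm.
The intermediate image is 65.45 cm to the right of lens 1, which is 83.1 − (65.45) = 17.65 cm to the left of lens 2, so d_o2 = +17.65 cm.
Lens 2: 1/d_i2 = 1/f₂ − 1/d_o2 = 1/(11.0) − 1/(17.65) = 0.03425, so d_i2 = 29.2 cm.
The final image is real, 29.2 cm to the right of lens 2 (overall magnification ≈ 1.4).

29.2 cm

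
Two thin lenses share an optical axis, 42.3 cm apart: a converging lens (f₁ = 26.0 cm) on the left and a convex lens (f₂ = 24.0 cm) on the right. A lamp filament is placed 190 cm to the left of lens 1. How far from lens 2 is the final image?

Lens 1: 1/d_i1 = 1/f₁ − 1/d_o1 = 1/(26.0) − 1/(190) = 0.03320, so d_i1 = 30.12 cm.
The intermediate image is 30.12 cm to the right of lens 1, which is 42.3 − (30.12) = 12.18 cm to the left of lens 2, so d_o2 = +12.18 cm.
Lens 2: 1/d_i2 = 1/f₂ − 1/d_o2 = 1/(24.0) − 1/(12.18) = -0.04044, so d_i2 = -24.7 cm.
The final image is virtual, 24.7 cm to the left of lens 2 (overall magnification ≈ -0.32).

24.7 cm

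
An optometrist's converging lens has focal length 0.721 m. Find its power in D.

P = +1.39 D

P = 1/f = 1/(0.721 m) = +1.39 D.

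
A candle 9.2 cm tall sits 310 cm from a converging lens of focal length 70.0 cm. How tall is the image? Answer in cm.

1/d_i = 1/f − 1/d_o = 1/(70.00) − 1/(310) = 0.01106, so d_i = 90.42 cm.
m = −d_i/d_o = -0.2917.
|h_i| = |m|·h_o = 0.2917 × 9.2 = 2.68 cm. The image is real, inverted and reduced, on the far side of the lens.

2.68 cm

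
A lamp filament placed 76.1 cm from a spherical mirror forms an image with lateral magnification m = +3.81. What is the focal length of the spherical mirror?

m = −d_i/d_o ⇒ d_i = −m·d_o = −(+3.81)·(76.1) = -289.9 cm.
1/f = 1/d_o + 1/d_i = 1/(76.1) + 1/(-289.9) = 0.009691, so f = 103 cm.
Since f is positive, the spherical mirror is concave.

f = 103 cm (concave)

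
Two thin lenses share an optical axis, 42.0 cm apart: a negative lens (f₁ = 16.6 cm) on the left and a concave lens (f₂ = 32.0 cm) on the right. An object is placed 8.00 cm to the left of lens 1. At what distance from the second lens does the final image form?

19.1 cm

Lens 1 is diverging, so f₁ = −16.6 cm.
Lens 1: 1/d_i1 = 1/f₁ − 1/d_o1 = 1/(-16.6) − 1/(8.00) = -0.1852, so d_i1 = -5.398 cm.
The intermediate image is 5.398 cm to the left of lens 1 (virtual), which is 42.0 − (-5.398) = 47.40 cm to the left of lens 2, so d_o2 = +47.40 cm.
Lens 2 is diverging, so f₂ = −32.0 cm.
Lens 2: 1/d_i2 = 1/f₂ − 1/d_o2 = 1/(-32.0) − 1/(47.40) = -0.05235, so d_i2 = -19.1 cm.
The final image is virtual, 19.1 cm to the left of lens 2 (overall magnification ≈ 0.27).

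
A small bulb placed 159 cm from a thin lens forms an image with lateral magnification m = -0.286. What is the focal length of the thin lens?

m = −d_i/d_o ⇒ d_i = −m·d_o = −(-0.286)·(159) = 45.47 cm.
1/f = 1/d_o + 1/d_i = 1/(159) + 1/(45.47) = 0.02828, so f = 35.4 cm.
Since f is positive, the thin lens is converging.

f = 35.4 cm (converging)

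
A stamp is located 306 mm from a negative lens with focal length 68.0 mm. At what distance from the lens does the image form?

For a negative lens, f = -68.0 mm.
Lens equation: 1/v = 1/f − 1/u = 1/(-68.00) − 1/(306) = -0.01471 − 0.003268 = -0.01797, so v = -55.6 mm.
The image is virtual, upright and reduced, on the same side as the object.

55.6 mm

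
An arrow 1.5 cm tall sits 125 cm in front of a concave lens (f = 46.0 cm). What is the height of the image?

For a concave lens, f = -46.0 cm.
1/d_i = 1/f − 1/d_o = 1/(-46.00) − 1/(125) = -0.02974, so d_i = -33.63 cm.
m = −d_i/d_o = +0.2690.
|h_i| = |m|·h_o = 0.2690 × 1.5 = 0.404 cm. The image is virtual, upright and reduced, on the same side as the object.

0.404 cm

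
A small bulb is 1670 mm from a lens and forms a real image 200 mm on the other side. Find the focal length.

f = 179 mm (converging)

Real image ⇒ d_i = +200 mm.
1/f = 1/d_o + 1/d_i = 1/(1670) + 1/(200) = 0.005599, so f = 179 mm.
Since f is positive, the lens is converging.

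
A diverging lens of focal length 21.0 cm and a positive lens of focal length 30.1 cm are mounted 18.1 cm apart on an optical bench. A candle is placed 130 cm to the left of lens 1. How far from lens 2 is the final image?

179 cm

Lens 1 is diverging, so f₁ = −21.0 cm.
Lens 1: 1/d_i1 = 1/f₁ − 1/d_o1 = 1/(-21.0) − 1/(130) = -0.05531, so d_i1 = -18.08 cm.
The intermediate image is 18.08 cm to the left of lens 1 (virtual), which is 18.1 − (-18.08) = 36.18 cm to the left of lens 2, so d_o2 = +36.18 cm.
Lens 2: 1/d_i2 = 1/f₂ − 1/d_o2 = 1/(30.1) − 1/(36.18) = 0.005583, so d_i2 = 179 cm.
The final image is real, 179 cm to the right of lens 2 (overall magnification ≈ -0.69).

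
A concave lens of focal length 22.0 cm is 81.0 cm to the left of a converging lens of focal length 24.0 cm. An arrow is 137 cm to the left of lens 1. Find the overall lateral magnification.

m = -0.0437

f₁ = −22.0 cm (diverging).
Lens 1: 1/d_i1 = 1/(-22.0) − 1/(137) = -0.05275, so d_i1 = -18.96 cm; m₁ = −d_i1/d_o1 = +0.1384.
d_o2 = 81.0 − (-18.96) = 99.96 cm.
Lens 2: 1/d_i2 = 1/(24.0) − 1/(99.96) = 0.03166, so d_i2 = 31.58 cm; m₂ = −d_i2/d_o2 = -0.3160.
m = m₁·m₂ = (+0.1384)(-0.3160) = -0.0437.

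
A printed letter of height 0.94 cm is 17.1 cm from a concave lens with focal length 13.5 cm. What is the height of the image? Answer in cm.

For a concave lens, f = -13.5 cm.
1/d_i = 1/f − 1/d_o = 1/(-13.50) − 1/(17.1) = -0.1326, so d_i = -7.544 cm.
m = −d_i/d_o = +0.4412.
|h_i| = |m|·h_o = 0.4412 × 0.94 = 0.415 cm. The image is virtual, upright and reduced, on the same side as the object.

0.415 cm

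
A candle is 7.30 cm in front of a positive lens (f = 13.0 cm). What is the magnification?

1/d_i = 1/f − 1/d_o = 1/(13.00) − 1/(7.30) = -0.06006, so d_i = -16.65 cm.
m = −d_i/d_o = −(-16.65)/(7.30) = +2.28.
The image is virtual, upright and enlarged, on the same side as the object.

m = +2.28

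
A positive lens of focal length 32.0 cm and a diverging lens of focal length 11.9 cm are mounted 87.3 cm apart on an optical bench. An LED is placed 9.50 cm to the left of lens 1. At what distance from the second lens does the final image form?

Lens 1: 1/d_i1 = 1/f₁ − 1/d_o1 = 1/(32.0) − 1/(9.50) = -0.07401, so d_i1 = -13.51 cm.
The intermediate image is 13.51 cm to the left of lens 1 (virtual), which is 87.3 − (-13.51) = 100.8 cm to the left of lens 2, so d_o2 = +100.8 cm.
Lens 2 is diverging, so f₂ = −11.9 cm.
Lens 2: 1/d_i2 = 1/f₂ − 1/d_o2 = 1/(-11.9) − 1/(100.8) = -0.09395, so d_i2 = -10.6 cm.
The final image is virtual, 10.6 cm to the left of lens 2 (overall magnification ≈ 0.15).

10.6 cm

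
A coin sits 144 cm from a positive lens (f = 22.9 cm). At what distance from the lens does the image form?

Thin-lens equation: 1/v = 1/f − 1/u = 1/(22.90) − 1/(144) = 0.04367 − 0.006944 = 0.03672, so v = 27.2 cm.
The image is real, inverted and reduced, on the far side of the lens.

27.2 cm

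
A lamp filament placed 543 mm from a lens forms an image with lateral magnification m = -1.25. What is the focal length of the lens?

f = 302 mm (converging)

m = −d_i/d_o ⇒ d_i = −m·d_o = −(-1.25)·(543) = 678.8 mm.
1/f = 1/d_o + 1/d_i = 1/(543) + 1/(678.8) = 0.003315, so f = 302 mm.
Since f is positive, the lens is converging.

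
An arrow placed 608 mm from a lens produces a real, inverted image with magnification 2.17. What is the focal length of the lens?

f = 416 mm (converging)

m = −d_i/d_o ⇒ d_i = −m·d_o = −(-2.17)·(608) = 1319 mm.
1/f = 1/d_o + 1/d_i = 1/(608) + 1/(1319) = 0.002403, so f = 416 mm.
Since f is positive, the lens is converging.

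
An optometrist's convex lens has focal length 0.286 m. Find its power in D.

P = 1/f = 1/(0.286 m) = +3.50 D.

P = +3.50 D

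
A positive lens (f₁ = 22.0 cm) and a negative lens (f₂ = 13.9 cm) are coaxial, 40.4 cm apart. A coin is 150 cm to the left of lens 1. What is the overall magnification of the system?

m = -0.0838

Lens 1: 1/d_i1 = 1/(22.0) − 1/(150) = 0.03879, so d_i1 = 25.78 cm; m₁ = −d_i1/d_o1 = -0.1719.
d_o2 = 40.4 − (25.78) = 14.62 cm.
f₂ = −13.9 cm (diverging).
Lens 2: 1/d_i2 = 1/(-13.9) − 1/(14.62) = -0.1403, so d_i2 = -7.125 cm; m₂ = −d_i2/d_o2 = +0.4874.
m = m₁·m₂ = (-0.1719)(+0.4874) = -0.0838.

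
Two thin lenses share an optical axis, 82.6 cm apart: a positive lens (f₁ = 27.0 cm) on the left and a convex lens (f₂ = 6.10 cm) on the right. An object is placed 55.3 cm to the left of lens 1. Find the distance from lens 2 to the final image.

Lens 1: 1/d_i1 = 1/f₁ − 1/d_o1 = 1/(27.0) − 1/(55.3) = 0.01895, so d_i1 = 52.76 cm.
The intermediate image is 52.76 cm to the right of lens 1, which is 82.6 − (52.76) = 29.84 cm to the left of lens 2, so d_o2 = +29.84 cm.
Lens 2: 1/d_i2 = 1/f₂ − 1/d_o2 = 1/(6.10) − 1/(29.84) = 0.1304, so d_i2 = 7.67 cm.
The final image is real, 7.67 cm to the right of lens 2 (overall magnification ≈ 0.25).

7.67 cm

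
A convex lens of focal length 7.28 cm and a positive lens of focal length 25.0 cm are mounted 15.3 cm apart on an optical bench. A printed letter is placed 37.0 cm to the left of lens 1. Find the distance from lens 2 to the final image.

8.31 cm

Lens 1: 1/d_i1 = 1/f₁ − 1/d_o1 = 1/(7.28) − 1/(37.0) = 0.1103, so d_i1 = 9.063 cm.
The intermediate image is 9.063 cm to the right of lens 1, which is 15.3 − (9.063) = 6.237 cm to the left of lens 2, so d_o2 = +6.237 cm.
Lens 2: 1/d_i2 = 1/f₂ − 1/d_o2 = 1/(25.0) − 1/(6.237) = -0.1203, so d_i2 = -8.31 cm.
The final image is virtual, 8.31 cm to the left of lens 2 (overall magnification ≈ -0.33).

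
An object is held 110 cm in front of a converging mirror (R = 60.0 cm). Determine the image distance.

f = R/2 = 60.0/2 = 30.00 cm.
Mirror equation: 1/v = 1/f − 1/u = 1/(30.00) − 1/(110) = 0.03333 − 0.009091 = 0.02424, so v = 41.2 cm.
The image is real, inverted and reduced, in front of the mirror.

41.2 cm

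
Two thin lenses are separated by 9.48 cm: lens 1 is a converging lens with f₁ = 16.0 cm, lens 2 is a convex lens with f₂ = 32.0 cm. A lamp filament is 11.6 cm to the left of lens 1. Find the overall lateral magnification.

m = -5.92

Lens 1: 1/d_i1 = 1/(16.0) − 1/(11.6) = -0.02371, so d_i1 = -42.18 cm; m₁ = −d_i1/d_o1 = +3.636.
d_o2 = 9.48 − (-42.18) = 51.66 cm.
Lens 2: 1/d_i2 = 1/(32.0) − 1/(51.66) = 0.01189, so d_i2 = 84.09 cm; m₂ = −d_i2/d_o2 = -1.628.
m = m₁·m₂ = (+3.636)(-1.628) = -5.92.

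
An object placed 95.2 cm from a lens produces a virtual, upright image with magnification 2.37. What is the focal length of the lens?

f = 165 cm (converging)

m = −d_i/d_o ⇒ d_i = −m·d_o = −(+2.37)·(95.2) = -225.6 cm.
1/f = 1/d_o + 1/d_i = 1/(95.2) + 1/(-225.6) = 0.006072, so f = 165 cm.
Since f is positive, the lens is converging.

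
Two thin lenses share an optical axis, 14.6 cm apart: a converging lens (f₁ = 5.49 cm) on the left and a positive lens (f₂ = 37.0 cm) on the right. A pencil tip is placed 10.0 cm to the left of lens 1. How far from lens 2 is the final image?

Lens 1: 1/d_i1 = 1/f₁ − 1/d_o1 = 1/(5.49) − 1/(10.0) = 0.08215, so d_i1 = 12.17 cm.
The intermediate image is 12.17 cm to the right of lens 1, which is 14.6 − (12.17) = 2.430 cm to the left of lens 2, so d_o2 = +2.430 cm.
Lens 2: 1/d_i2 = 1/f₂ − 1/d_o2 = 1/(37.0) − 1/(2.430) = -0.3845, so d_i2 = -2.60 cm.
The final image is virtual, 2.60 cm to the left of lens 2 (overall magnification ≈ -1.3).

2.60 cm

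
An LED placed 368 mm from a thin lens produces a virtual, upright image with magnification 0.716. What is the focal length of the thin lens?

f = -928 mm (diverging)

m = −d_i/d_o ⇒ d_i = −m·d_o = −(+0.716)·(368) = -263.5 mm.
1/f = 1/d_o + 1/d_i = 1/(368) + 1/(-263.5) = -0.001078, so f = -928 mm.
Since f is negative, the thin lens is diverging.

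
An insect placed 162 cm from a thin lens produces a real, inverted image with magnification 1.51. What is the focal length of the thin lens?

f = 97.5 cm (converging)

m = −d_i/d_o ⇒ d_i = −m·d_o = −(-1.51)·(162) = 244.6 cm.
1/f = 1/d_o + 1/d_i = 1/(162) + 1/(244.6) = 0.01026, so f = 97.5 cm.
Since f is positive, the thin lens is converging.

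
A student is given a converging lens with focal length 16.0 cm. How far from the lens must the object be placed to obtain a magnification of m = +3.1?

10.8 cm

m = −d_i/d_o ⇒ d_i = −m·d_o.
1/f = 1/d_o + 1/d_i = 1/d_o − 1/(m·d_o) = (1 − 1/m)/d_o, so d_o = f(1 − 1/m) = (16.00)(1 − 1/(+3.1)) = 10.8 cm.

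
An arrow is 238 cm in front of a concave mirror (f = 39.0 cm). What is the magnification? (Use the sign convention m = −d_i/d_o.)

m = -0.196

1/d_i = 1/f − 1/d_o = 1/(39.00) − 1/(238) = 0.02144, so d_i = 46.64 cm.
m = −d_i/d_o = −(46.64)/(238) = -0.196.
The image is real, inverted and reduced, in front of the mirror.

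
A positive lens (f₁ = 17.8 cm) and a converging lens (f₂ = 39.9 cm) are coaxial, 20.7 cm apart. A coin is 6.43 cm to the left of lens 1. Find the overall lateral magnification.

m = +6.84

Lens 1: 1/d_i1 = 1/(17.8) − 1/(6.43) = -0.09934, so d_i1 = -10.07 cm; m₁ = −d_i1/d_o1 = +1.566.
d_o2 = 20.7 − (-10.07) = 30.77 cm.
Lens 2: 1/d_i2 = 1/(39.9) − 1/(30.77) = -0.007437, so d_i2 = -134.5 cm; m₂ = −d_i2/d_o2 = +4.370.
m = m₁·m₂ = (+1.566)(+4.370) = +6.84.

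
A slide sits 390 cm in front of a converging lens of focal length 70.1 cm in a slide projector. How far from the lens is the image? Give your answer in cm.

Lens equation: 1/q = 1/f − 1/p = 1/(70.10) − 1/(390) = 0.01427 − 0.002564 = 0.01170, so q = 85.5 cm.
The image is real, inverted and reduced, on the far side of the lens.

85.5 cm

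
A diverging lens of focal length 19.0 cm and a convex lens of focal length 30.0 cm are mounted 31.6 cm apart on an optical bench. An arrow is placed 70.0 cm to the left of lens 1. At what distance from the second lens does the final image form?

Lens 1 is diverging, so f₁ = −19.0 cm.
Lens 1: 1/d_i1 = 1/f₁ − 1/d_o1 = 1/(-19.0) − 1/(70.0) = -0.06692, so d_i1 = -14.94 cm.
The intermediate image is 14.94 cm to the left of lens 1 (virtual), which is 31.6 − (-14.94) = 46.54 cm to the left of lens 2, so d_o2 = +46.54 cm.
Lens 2: 1/d_i2 = 1/f₂ − 1/d_o2 = 1/(30.0) − 1/(46.54) = 0.01185, so d_i2 = 84.4 cm.
The final image is real, 84.4 cm to the right of lens 2 (overall magnification ≈ -0.39).

84.4 cm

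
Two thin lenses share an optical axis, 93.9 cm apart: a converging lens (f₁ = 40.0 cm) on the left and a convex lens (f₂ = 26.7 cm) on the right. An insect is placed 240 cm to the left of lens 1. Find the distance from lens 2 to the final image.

63.8 cm

Lens 1: 1/d_i1 = 1/f₁ − 1/d_o1 = 1/(40.0) − 1/(240) = 0.02083, so d_i1 = 48.00 cm.
The intermediate image is 48.00 cm to the right of lens 1, which is 93.9 − (48.00) = 45.90 cm to the left of lens 2, so d_o2 = +45.90 cm.
Lens 2: 1/d_i2 = 1/f₂ − 1/d_o2 = 1/(26.7) − 1/(45.90) = 0.01567, so d_i2 = 63.8 cm.
The final image is real, 63.8 cm to the right of lens 2 (overall magnification ≈ 0.28).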